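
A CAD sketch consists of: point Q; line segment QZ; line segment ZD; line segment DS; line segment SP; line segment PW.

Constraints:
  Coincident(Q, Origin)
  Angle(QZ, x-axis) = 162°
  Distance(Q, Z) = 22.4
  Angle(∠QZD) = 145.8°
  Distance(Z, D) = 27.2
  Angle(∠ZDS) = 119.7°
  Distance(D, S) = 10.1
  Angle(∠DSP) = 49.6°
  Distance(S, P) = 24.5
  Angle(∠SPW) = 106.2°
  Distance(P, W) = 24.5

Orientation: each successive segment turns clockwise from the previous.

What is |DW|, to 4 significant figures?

29.42

Q is at the origin; QZ runs at 162.0° with length 22.4, so Z = (-21.30, 6.922). ∠QZD = 145.8° gives ZD at 127.8° from the x-axis; with |ZD| = 27.2, D = (-37.97, 28.41). ∠ZDS = 119.7° gives DS at 67.50° from the x-axis; with |DS| = 10.1, S = (-34.11, 37.75). ∠DSP = 49.6° gives SP at -62.90° from the x-axis; with |SP| = 24.5, P = (-22.95, 15.94). ∠SPW = 106.2° gives PW at -136.7° from the x-axis; with |PW| = 24.5, W = (-40.78, -0.8674). Then |DW| = |W − D| = 29.42.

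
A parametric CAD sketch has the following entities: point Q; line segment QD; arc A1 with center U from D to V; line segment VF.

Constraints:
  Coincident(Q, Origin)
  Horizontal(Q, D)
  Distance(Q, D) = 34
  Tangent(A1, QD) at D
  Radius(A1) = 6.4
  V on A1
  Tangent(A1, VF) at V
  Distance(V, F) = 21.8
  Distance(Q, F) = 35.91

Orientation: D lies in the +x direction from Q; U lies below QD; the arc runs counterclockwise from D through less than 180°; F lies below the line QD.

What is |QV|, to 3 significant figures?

28.2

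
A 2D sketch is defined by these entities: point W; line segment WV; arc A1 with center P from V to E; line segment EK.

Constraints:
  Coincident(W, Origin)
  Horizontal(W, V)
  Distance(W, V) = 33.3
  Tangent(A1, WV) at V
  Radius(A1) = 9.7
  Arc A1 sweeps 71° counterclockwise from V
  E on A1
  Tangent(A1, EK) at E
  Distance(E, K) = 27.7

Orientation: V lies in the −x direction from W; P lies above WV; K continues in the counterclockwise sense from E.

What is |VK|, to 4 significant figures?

37.45

On A1, V sits at bearing -90° from P; a 71° counterclockwise sweep puts E at bearing -19°, so E = P + 9.7·(cos -19°, sin -19°) = (-24.13, 6.542). Since A1 is tangent to EK there, PE ⟂ EK, so EK runs along (−sin -19°, cos -19°); with |EK| = 27.7, K = (-15.11, 32.73). Then |VK| = |K − V| = 37.45.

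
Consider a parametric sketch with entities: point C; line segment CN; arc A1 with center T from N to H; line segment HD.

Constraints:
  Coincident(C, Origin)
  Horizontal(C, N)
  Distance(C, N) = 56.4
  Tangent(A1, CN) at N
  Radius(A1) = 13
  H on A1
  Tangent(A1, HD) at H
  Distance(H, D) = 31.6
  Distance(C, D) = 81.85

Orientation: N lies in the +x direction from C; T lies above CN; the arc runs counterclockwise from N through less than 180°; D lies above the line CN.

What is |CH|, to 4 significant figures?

70.68

C is at the origin; CN is horizontal with |CN| = 56.4 and N on the +x side, so N = (56.40, 0.000). Tangency of A1 to CN means the radius TN is perpendicular to CN, so T = N + (0, 13) = (56.40, 13.00). Since TH ⟂ HD (tangency), |TD| = √(13.0² + 31.6²) = 34.17 regardless of where H sits on A1. So D lies on both circle(C, 81.85) and circle(T, 34.17); the above-CN intersection is D = (68.37, 45.01). H is the foot of the tangent from D: H = (69.39, 13.42).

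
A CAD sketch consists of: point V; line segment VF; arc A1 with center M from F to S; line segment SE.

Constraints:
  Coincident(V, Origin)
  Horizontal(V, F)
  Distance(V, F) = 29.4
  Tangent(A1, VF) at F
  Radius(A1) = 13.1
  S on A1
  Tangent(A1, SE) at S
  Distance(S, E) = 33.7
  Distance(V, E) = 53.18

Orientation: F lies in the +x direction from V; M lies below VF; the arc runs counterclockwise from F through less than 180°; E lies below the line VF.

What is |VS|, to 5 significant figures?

22.416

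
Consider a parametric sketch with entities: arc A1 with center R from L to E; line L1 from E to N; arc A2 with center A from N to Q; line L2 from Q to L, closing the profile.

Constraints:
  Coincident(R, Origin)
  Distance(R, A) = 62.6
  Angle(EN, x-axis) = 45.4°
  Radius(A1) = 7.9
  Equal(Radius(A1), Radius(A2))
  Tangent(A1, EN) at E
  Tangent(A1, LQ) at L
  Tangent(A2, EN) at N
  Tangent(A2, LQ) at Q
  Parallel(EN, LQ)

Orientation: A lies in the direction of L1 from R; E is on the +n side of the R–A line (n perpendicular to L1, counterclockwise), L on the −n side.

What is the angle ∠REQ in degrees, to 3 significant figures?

75.8°

The slot axis is L1's direction at 45.4°, so u = (cos 45.4°, sin 45.4°) = (0.702, 0.712) and n = (−sin 45.4°, cos 45.4°) = (-0.712, 0.702). R is at the origin and A lies 62.6 along u from R, so A = 62.6·u = (44.0, 44.6). Tangency of A1 to both parallel lines with radius 7.9 puts E and L at R ± 7.9·n: E = (-5.63, 5.55), L = (5.63, -5.55). Equal radii place N and Q the same way about A: N = A + 7.9·n = (38.3, 50.1), Q = A − 7.9·n = (49.6, 39.0). Then cos ∠REQ = ER·EQ / (|ER||EQ|), giving 75.8°.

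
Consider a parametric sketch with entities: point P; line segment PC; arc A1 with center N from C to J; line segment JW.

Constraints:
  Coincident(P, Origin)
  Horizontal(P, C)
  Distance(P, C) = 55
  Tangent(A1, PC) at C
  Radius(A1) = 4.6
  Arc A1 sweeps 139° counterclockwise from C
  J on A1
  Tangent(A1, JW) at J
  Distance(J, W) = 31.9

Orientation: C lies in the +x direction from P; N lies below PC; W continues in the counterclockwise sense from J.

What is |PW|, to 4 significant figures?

81.40

P is at the origin; P and C share the same y with |PC| = 55.0 and C on the +x side, so C = (55.00, 0.000). Since A1 is tangent to PC there, NC ⟂ PC, so N = C + (0, -4.6) = (55.00, -4.600). On A1, C sits at bearing 90° from N; a 139° counterclockwise sweep puts J at bearing 229°, so J = N + 4.6·(cos 229°, sin 229°) = (51.98, -8.072). Since A1 is tangent to JW there, NJ ⟂ JW, so JW runs along (−sin 229°, cos 229°); with |JW| = 31.9, W = (76.06, -29.00). Then |PW| = |W − P| = 81.40.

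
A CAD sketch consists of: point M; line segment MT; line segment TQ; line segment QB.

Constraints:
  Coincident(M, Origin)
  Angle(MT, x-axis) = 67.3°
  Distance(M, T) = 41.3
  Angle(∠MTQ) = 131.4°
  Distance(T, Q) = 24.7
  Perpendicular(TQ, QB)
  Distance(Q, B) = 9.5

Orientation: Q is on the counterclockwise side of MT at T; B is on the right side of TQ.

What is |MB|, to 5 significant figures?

65.908

∠MTQ = 131.4°, so TQ runs at 67.3° + (180° − 131.4°) = 115.90° from the x-axis; with |TQ| = 24.7, Q = T + 24.7·(cos 115.90°, sin 115.90°) = (5.1489, 60.320). TQ is perpendicular to QB; with |QB| = 9.5 on the right of TQ, B = Q + 9.5·(0.89956, 0.43680) = (13.695, 64.470). Then |MB| = |B − M| = 65.908.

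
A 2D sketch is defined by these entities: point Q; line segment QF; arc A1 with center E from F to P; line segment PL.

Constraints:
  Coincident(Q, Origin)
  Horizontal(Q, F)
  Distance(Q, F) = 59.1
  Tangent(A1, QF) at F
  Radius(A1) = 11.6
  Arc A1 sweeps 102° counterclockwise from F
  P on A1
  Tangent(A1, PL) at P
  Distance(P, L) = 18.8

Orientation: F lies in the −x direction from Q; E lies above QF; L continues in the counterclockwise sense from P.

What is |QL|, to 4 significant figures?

60.98

Q is at the origin; Q and F share the same y with |QF| = 59.1 and F on the −x side, so F = (-59.10, 0.000). The tangent condition forces EF to be normal to QF, so E = F + (0, 11.6) = (-59.10, 11.60). On A1, F sits at bearing -90° from E; a 102° counterclockwise sweep puts P at bearing 12°, so P = E + 11.6·(cos 12°, sin 12°) = (-47.75, 14.01). The tangent condition forces EP to be normal to PL, so PL runs along (−sin 12°, cos 12°); with |PL| = 18.8, L = (-51.66, 32.40). Then |QL| = |L − Q| = 60.98.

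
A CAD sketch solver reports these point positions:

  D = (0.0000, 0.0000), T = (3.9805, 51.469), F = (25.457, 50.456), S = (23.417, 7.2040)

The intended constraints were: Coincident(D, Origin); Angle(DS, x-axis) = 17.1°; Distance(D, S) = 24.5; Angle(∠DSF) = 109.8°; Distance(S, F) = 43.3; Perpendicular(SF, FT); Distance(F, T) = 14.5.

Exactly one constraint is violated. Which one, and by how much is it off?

Distance(F, T) = 14.5 — off by 7.00.

D = (0.00, 0.00) ✓; DS at 17.10° ✓; |DS| = 24.50 ✓; ∠DSF = 109.8° ✓; |SF| = 43.30 ✓; ∠(SF, FT) = 90.00° ✓; |FT| = 21.50 ✗.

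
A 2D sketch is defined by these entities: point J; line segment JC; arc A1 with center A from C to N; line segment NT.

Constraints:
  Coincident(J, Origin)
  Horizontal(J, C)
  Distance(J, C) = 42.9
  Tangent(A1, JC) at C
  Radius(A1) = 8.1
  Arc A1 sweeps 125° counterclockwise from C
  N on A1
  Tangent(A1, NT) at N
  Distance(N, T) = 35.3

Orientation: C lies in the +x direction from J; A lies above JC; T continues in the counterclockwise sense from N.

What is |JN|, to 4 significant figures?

51.15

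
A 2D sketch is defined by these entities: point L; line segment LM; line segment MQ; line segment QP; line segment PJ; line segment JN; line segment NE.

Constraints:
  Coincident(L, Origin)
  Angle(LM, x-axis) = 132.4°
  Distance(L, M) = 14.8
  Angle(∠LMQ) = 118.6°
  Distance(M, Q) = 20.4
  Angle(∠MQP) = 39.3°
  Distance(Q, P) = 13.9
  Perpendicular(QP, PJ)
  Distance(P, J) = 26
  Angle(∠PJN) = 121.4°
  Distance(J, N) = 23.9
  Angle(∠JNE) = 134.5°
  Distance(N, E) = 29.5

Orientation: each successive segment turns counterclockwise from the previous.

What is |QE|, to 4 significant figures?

47.01

∠PJN = 121.4° gives JN at 123.1° from the x-axis; with |JN| = 23.9, N = (-19.10, 43.57). ∠JNE = 134.5° gives NE at 168.6° from the x-axis; with |NE| = 29.5, E = (-48.02, 49.40). Then |QE| = |E − Q| = 47.01.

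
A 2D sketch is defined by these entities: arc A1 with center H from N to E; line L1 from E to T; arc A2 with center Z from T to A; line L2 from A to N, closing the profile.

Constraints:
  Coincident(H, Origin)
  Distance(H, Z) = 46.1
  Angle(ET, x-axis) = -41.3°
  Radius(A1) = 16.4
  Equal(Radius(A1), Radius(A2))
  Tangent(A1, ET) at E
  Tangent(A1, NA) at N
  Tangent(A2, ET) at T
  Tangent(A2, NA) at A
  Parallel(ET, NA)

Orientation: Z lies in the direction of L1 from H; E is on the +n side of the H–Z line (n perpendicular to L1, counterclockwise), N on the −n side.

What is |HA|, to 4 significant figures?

48.93

Tangency of A1 to both parallel lines with radius 16.4 puts E and N at H ± 16.4·n: E = (10.82, 12.32), N = (-10.82, -12.32). Equal radii place T and A the same way about Z: T = Z + 16.4·n = (45.46, -18.11), A = Z − 16.4·n = (23.81, -42.75). Then |HA| = |A − H| = 48.93.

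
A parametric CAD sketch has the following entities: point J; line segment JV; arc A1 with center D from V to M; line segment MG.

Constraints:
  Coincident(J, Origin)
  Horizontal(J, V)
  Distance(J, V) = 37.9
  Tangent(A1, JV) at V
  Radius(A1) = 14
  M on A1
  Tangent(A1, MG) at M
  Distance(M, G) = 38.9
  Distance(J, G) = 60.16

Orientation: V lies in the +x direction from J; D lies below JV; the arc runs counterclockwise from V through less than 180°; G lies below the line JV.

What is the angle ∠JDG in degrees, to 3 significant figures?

94.8°

J is at the origin; J and V share the same y with |JV| = 37.9 and V on the +x side, so V = (37.9, 0.00). Tangency of A1 to JV means the radius DV is perpendicular to JV, so D = V + (0, -14) = (37.9, -14.0). Since DM ⟂ MG (tangency), |DG| = √(14.0² + 38.9²) = 41.3 regardless of where M sits on A1. So G lies on both circle(J, 60.16) and circle(D, 41.3); the below-JV intersection is G = (26.8, -53.8). M is the foot of the tangent from G: M = (23.9, -15.0).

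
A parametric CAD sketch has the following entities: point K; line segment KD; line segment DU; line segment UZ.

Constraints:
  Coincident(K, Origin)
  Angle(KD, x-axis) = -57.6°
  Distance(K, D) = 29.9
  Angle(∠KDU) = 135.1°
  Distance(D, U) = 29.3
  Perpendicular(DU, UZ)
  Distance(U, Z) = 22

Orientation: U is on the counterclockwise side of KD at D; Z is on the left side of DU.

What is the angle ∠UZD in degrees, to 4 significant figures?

53.10°

∠KDU = 135.1°, so DU runs at -57.6° + (180° − 135.1°) = -12.70° from the x-axis; with |DU| = 29.3, U = D + 29.3·(cos -12.70°, sin -12.70°) = (44.60, -31.69). DU is perpendicular to UZ; with |UZ| = 22.0 on the left of DU, Z = U + 22.0·(0.2198, 0.9755) = (49.44, -10.23). Then cos ∠UZD = ZU·ZD / (|ZU||ZD|), giving 53.10°.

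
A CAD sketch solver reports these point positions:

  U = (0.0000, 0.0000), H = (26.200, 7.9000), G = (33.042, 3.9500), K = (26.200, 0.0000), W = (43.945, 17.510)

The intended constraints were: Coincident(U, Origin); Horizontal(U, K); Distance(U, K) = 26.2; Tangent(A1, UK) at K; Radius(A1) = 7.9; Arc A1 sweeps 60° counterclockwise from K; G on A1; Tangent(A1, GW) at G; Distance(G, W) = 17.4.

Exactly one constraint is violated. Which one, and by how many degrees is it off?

Tangent(A1, GW) at G — off by 8.80°.

U = (0.00, 0.00) ✓; U.y = 0.00, K.y = 0.00 ✓; |UK| = 26.20 ✓; ∠(HK, KU) = 90.00° ✓; |HK| = 7.900 ✓; bearing(H→G) − bearing(H→K) = 60.00° ✓; |HG| = 7.900 ✓; ∠(HG, GW) = 98.80° ✗; |GW| = 17.40 ✓.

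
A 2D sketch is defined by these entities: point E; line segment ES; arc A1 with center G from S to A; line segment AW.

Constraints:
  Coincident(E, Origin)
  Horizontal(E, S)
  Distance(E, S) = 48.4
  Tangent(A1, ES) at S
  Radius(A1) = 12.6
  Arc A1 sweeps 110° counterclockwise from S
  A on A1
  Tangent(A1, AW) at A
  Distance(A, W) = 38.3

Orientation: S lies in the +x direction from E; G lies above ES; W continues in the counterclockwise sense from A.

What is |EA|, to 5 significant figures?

62.568

E is at the origin; ES is horizontal with |ES| = 48.4 and S on the +x side, so S = (48.400, 0.0000). The tangent condition forces GS to be normal to ES, so G = S + (0, 12.6) = (48.400, 12.600). On A1, S sits at bearing -90° from G; a 110° counterclockwise sweep puts A at bearing 20°, so A = G + 12.6·(cos 20°, sin 20°) = (60.240, 16.909). Then |EA| = |A − E| = 62.568.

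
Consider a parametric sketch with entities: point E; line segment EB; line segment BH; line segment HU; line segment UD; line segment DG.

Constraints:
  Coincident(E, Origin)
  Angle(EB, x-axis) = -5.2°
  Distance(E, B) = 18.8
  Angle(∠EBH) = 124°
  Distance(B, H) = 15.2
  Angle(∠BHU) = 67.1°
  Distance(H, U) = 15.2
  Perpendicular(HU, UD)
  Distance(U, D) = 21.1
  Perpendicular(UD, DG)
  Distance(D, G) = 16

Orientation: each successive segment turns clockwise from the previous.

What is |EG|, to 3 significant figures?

25.4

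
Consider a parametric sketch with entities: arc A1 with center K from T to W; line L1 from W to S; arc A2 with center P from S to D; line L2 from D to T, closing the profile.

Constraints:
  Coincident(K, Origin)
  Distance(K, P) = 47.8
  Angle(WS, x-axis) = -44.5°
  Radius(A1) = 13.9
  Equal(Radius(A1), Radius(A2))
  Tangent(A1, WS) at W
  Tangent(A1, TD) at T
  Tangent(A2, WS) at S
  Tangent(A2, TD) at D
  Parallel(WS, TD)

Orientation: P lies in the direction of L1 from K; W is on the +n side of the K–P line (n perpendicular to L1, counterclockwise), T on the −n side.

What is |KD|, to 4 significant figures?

49.78

The slot axis is L1's direction at -44.5°, so u = (cos -44.5°, sin -44.5°) = (0.7133, -0.7009) and n = (−sin -44.5°, cos -44.5°) = (0.7009, 0.7133). K is at the origin and P lies 47.8 along u from K, so P = 47.8·u = (34.09, -33.50). Tangency of A1 to both parallel lines with radius 13.9 puts W and T at K ± 13.9·n: W = (9.743, 9.914), T = (-9.743, -9.914). Equal radii place S and D the same way about P: S = P + 13.9·n = (43.84, -23.59), D = P − 13.9·n = (24.35, -43.42). Then |KD| = |D − K| = 49.78.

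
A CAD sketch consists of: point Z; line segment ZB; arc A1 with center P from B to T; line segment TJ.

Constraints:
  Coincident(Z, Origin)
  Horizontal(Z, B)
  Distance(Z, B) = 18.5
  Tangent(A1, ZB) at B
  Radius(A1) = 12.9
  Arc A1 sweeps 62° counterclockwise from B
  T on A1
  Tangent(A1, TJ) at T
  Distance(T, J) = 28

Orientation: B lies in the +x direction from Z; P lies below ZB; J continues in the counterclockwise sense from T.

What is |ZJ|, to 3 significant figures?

32.1

Z is at the origin; ZB is horizontal with |ZB| = 18.5 and B on the +x side, so B = (18.5, 0.00). The tangent condition forces PB to be normal to ZB, so P = B + (0, -12.9) = (18.5, -12.9). On A1, B sits at bearing 90° from P; a 62° counterclockwise sweep puts T at bearing 152°, so T = P + 12.9·(cos 152°, sin 152°) = (7.11, -6.84). A1 meets TJ tangentially, so PT is at right angles to TJ, so TJ runs along (−sin 152°, cos 152°); with |TJ| = 28.0, J = (-6.04, -31.6). Then |ZJ| = |J − Z| = 32.1.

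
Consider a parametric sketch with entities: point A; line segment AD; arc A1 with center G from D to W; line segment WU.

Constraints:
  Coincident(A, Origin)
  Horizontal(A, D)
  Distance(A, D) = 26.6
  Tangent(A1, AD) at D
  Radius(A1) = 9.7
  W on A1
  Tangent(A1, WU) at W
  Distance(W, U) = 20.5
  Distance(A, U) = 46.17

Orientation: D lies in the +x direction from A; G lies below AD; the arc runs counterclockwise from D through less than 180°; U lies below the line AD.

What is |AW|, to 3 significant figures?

25.7

Checks: |GW| = 9.700 ✓; ∠(GW, WU) = 90.00° ✓; |WU| = 20.50 ✓; |AU| = 46.17 ✓.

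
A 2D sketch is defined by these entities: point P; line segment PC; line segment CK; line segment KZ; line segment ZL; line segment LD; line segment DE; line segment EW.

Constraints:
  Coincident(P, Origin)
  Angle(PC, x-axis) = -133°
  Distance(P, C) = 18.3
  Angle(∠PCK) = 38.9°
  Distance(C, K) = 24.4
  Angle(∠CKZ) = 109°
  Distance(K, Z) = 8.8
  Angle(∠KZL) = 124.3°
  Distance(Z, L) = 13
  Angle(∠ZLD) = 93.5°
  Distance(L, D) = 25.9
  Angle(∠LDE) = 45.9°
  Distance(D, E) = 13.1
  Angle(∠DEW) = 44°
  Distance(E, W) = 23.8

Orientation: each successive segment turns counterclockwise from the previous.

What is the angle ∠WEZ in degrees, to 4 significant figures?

101.6°

P is at the origin; PC runs at -133.0° with length 18.3, so C = (-12.48, -13.38). ∠PCK = 38.9° gives CK at 8.100° from the x-axis; with |CK| = 24.4, K = (11.68, -9.946). ∠CKZ = 109.0° gives KZ at 79.10° from the x-axis; with |KZ| = 8.8, Z = (13.34, -1.305). ∠KZL = 124.3° gives ZL at 134.8° from the x-axis; with |ZL| = 13.0, L = (4.180, 7.920). ∠ZLD = 93.5° gives LD at -138.7° from the x-axis; with |LD| = 25.9, D = (-15.28, -9.174). ∠LDE = 45.9° gives DE at -4.600° from the x-axis; with |DE| = 13.1, E = (-2.220, -10.22). ∠DEW = 44.0° gives EW at 131.4° from the x-axis; with |EW| = 23.8, W = (-17.96, 7.628). Then cos ∠WEZ = EW·EZ / (|EW||EZ|), giving 101.6°.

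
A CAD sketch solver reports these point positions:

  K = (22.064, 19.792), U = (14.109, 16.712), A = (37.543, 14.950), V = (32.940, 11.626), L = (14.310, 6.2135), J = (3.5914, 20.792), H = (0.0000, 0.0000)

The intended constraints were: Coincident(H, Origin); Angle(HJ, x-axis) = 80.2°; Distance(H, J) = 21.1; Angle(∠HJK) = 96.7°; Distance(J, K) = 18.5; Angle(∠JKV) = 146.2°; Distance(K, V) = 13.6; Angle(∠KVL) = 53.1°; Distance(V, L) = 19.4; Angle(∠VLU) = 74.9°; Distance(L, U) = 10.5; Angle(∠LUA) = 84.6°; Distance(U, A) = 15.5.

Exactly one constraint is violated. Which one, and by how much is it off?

Distance(U, A) = 15.5 — off by 8.00.

H = (0.00, 0.00) ✓; HJ at 80.20° ✓; |HJ| = 21.10 ✓; ∠HJK = 96.70° ✓; |JK| = 18.50 ✓; ∠JKV = 146.2° ✓; |KV| = 13.60 ✓; ∠KVL = 53.10° ✓; |VL| = 19.40 ✓; ∠VLU = 74.90° ✓; |LU| = 10.50 ✓; ∠LUA = 84.60° ✓; |UA| = 23.50 ✗.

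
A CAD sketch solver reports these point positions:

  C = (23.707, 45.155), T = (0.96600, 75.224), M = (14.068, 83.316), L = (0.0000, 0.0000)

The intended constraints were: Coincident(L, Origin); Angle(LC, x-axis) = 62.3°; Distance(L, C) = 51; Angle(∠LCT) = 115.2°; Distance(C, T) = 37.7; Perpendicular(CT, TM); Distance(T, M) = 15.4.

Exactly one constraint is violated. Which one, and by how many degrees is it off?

Perpendicular(CT, TM) — off by 5.40°.

L = (0.00, 0.00) ✓; LC at 62.30° ✓; |LC| = 51.00 ✓; ∠LCT = 115.2° ✓; |CT| = 37.70 ✓; ∠(CT, TM) = 95.40° ✗; |TM| = 15.40 ✓.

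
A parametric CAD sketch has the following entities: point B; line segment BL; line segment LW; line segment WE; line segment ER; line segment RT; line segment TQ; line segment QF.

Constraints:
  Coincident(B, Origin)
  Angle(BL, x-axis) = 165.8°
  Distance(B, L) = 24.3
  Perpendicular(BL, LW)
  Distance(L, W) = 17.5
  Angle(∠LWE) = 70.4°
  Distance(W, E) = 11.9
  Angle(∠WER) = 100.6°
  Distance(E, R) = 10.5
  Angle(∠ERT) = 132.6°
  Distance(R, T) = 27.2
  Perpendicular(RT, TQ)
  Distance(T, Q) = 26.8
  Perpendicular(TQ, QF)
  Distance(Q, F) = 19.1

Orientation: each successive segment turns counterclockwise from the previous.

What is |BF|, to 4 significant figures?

41.93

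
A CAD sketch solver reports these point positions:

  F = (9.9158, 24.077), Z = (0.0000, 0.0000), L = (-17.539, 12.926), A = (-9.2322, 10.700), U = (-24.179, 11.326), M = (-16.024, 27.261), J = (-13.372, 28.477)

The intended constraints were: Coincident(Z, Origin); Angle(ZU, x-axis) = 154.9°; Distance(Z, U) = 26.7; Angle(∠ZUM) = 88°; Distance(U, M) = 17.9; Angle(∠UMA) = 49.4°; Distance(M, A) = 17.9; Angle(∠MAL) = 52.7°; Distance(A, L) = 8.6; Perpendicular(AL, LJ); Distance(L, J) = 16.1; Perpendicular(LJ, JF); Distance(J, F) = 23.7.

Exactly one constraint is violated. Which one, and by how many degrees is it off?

Perpendicular(LJ, JF) — off by 4.30°.

Z = (0.00, 0.00) ✓; ZU at 154.9° ✓; |ZU| = 26.70 ✓; ∠ZUM = 88.00° ✓; |UM| = 17.90 ✓; ∠UMA = 49.40° ✓; |MA| = 17.90 ✓; ∠MAL = 52.70° ✓; |AL| = 8.600 ✓; ∠(AL, LJ) = 90.00° ✓; |LJ| = 16.10 ✓; ∠(LJ, JF) = 85.70° ✗; |JF| = 23.70 ✓.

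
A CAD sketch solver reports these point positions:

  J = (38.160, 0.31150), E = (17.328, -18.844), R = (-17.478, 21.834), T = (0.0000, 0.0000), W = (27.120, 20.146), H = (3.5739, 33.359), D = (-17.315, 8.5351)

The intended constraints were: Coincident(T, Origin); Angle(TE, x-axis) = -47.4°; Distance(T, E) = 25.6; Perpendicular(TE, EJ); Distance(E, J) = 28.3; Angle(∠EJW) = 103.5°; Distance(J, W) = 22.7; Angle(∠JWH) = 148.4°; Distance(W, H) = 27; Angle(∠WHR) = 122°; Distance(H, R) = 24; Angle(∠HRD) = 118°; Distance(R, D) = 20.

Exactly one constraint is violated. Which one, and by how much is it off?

Distance(R, D) = 20 — off by 6.70.

T = (0.00, 0.00) ✓; TE at -47.40° ✓; |TE| = 25.60 ✓; ∠(TE, EJ) = 90.00° ✓; |EJ| = 28.30 ✓; ∠EJW = 103.5° ✓; |JW| = 22.70 ✓; ∠JWH = 148.4° ✓; |WH| = 27.00 ✓; ∠WHR = 122.0° ✓; |HR| = 24.00 ✓; ∠HRD = 118.0° ✓; |RD| = 13.30 ✗.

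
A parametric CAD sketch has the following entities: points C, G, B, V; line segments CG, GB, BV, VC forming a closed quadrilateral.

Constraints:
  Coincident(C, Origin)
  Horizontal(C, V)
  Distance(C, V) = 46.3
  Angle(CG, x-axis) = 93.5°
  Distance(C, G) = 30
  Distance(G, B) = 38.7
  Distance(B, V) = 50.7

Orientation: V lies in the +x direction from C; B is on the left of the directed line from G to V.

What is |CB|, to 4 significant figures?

58.26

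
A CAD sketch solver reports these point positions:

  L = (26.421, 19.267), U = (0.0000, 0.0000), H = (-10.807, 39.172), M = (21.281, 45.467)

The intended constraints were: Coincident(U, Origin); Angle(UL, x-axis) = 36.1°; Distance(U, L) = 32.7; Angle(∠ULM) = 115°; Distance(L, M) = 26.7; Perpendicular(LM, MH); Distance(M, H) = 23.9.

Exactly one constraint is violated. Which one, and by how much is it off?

Distance(M, H) = 23.9 — off by 8.80.

U = (0.00, 0.00) ✓; UL at 36.10° ✓; |UL| = 32.70 ✓; ∠ULM = 115.0° ✓; |LM| = 26.70 ✓; ∠(LM, MH) = 90.00° ✓; |MH| = 32.70 ✗.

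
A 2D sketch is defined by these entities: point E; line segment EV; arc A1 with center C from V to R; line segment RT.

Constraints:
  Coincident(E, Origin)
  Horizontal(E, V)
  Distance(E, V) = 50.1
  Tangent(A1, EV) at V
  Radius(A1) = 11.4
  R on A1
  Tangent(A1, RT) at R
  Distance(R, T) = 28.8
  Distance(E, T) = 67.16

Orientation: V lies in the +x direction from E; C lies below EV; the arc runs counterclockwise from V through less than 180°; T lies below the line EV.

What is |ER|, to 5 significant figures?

43.008

E is at the origin; E and V share the same y with |EV| = 50.1 and V on the +x side, so V = (50.100, 0.0000). A1 meets EV tangentially, so CV is at right angles to EV, so C = V + (0, -11.4) = (50.100, -11.400). Since CR ⟂ RT (tangency), |CT| = √(11.4² + 28.8²) = 30.974 regardless of where R sits on A1. So T lies on both circle(E, 67.16) and circle(C, 30.974); the below-EV intersection is T = (52.160, -42.306). R is the foot of the tangent from T: R = (39.803, -16.292).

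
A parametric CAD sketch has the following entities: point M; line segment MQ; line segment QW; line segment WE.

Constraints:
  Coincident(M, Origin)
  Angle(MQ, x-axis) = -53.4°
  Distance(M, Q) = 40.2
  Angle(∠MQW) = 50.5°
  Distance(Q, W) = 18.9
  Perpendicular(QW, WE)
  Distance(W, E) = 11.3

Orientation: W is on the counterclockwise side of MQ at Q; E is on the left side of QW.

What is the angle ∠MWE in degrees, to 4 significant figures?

12.14°

∠MQW = 50.5°, so QW runs at -53.4° + (180° − 50.5°) = 76.10° from the x-axis; with |QW| = 18.9, W = Q + 18.9·(cos 76.10°, sin 76.10°) = (28.51, -13.93). QW ⟂ WE; with |WE| = 11.3 on the left of QW, E = W + 11.3·(-0.9707, 0.2402) = (17.54, -11.21). Then cos ∠MWE = WM·WE / (|WM||WE|), giving 12.14°.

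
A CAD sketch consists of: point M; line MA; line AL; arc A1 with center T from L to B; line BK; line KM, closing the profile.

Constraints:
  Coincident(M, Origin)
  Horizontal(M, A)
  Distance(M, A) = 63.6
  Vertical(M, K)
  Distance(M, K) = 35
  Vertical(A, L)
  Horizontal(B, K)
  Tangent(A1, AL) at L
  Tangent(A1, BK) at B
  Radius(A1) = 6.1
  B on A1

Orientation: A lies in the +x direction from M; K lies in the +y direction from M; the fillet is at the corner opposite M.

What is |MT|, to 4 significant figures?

64.35

M is at the origin; MA is horizontal with |MA| = 63.6 and A on the +x side, so A = (63.60, 0.000). M and K share the same x with |MK| = 35.0 and K on the +y side, so K = (0.000, 35.00). The virtual corner opposite M is at (63.60, 35.00). Since A1 is tangent to AL there, TL ⟂ AL and tangency of A1 to BK means the radius TB is perpendicular to BK, with radius 6.1, so the center T sits 6.1 in from both sides at T = (57.50, 28.90). Then |MT| = |T − M| = 64.35.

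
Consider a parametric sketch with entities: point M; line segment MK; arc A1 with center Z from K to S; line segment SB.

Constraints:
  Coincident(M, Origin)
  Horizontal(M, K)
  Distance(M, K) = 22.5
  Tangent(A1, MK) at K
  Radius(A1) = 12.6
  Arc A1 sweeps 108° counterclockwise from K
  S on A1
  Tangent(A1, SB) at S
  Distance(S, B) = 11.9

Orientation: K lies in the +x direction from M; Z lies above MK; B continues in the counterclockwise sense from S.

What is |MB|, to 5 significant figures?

41.503

M is at the origin; MK is horizontal with |MK| = 22.5 and K on the +x side, so K = (22.500, 0.0000). Tangency of A1 to MK means the radius ZK is perpendicular to MK, so Z = K + (0, 12.6) = (22.500, 12.600). On A1, K sits at bearing -90° from Z; a 108° counterclockwise sweep puts S at bearing 18°, so S = Z + 12.6·(cos 18°, sin 18°) = (34.483, 16.494). The tangent condition forces ZS to be normal to SB, so SB runs along (−sin 18°, cos 18°); with |SB| = 11.9, B = (30.806, 27.811). Then |MB| = |B − M| = 41.503.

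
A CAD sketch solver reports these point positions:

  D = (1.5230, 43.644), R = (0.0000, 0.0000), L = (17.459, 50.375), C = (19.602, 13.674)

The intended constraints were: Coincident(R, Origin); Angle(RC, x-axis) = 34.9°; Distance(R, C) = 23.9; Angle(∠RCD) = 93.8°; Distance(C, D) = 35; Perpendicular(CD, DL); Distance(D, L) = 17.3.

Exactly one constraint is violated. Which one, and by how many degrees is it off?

Perpendicular(CD, DL) — off by 8.20°.

R = (0.00, 0.00) ✓; RC at 34.90° ✓; |RC| = 23.90 ✓; ∠RCD = 93.80° ✓; |CD| = 35.00 ✓; ∠(CD, DL) = 98.20° ✗; |DL| = 17.30 ✓.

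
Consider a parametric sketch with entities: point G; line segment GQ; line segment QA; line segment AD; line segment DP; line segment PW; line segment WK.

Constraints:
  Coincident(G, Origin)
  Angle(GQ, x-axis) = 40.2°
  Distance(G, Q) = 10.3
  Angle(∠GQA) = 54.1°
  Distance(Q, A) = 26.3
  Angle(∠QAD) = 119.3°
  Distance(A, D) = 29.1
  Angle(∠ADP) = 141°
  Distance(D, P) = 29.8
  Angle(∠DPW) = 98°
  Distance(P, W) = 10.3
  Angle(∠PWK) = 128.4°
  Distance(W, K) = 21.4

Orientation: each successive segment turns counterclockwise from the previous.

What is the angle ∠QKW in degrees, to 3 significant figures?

162°

G is at the origin; GQ runs at 40.2° with length 10.3, so Q = (7.87, 6.65). ∠GQA = 54.1° gives QA at 166° from the x-axis; with |QA| = 26.3, A = (-17.7, 13.0). ∠QAD = 119.3° gives AD at -133° from the x-axis; with |AD| = 29.1, D = (-37.6, -8.25). ∠ADP = 141.0° gives DP at -94.2° from the x-axis; with |DP| = 29.8, P = (-39.8, -38.0). ∠DPW = 98.0° gives PW at -12.2° from the x-axis; with |PW| = 10.3, W = (-29.7, -40.1). ∠PWK = 128.4° gives WK at 39.4° from the x-axis; with |WK| = 21.4, K = (-13.2, -26.6). Then cos ∠QKW = KQ·KW / (|KQ||KW|), giving 162°.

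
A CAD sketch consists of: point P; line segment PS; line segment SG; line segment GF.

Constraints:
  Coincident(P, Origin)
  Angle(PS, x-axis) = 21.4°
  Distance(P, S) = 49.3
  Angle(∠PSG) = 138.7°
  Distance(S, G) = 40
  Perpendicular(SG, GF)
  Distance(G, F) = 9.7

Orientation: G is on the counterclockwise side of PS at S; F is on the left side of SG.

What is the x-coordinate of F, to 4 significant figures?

55.63

∠PSG = 138.7°, so SG runs at 21.4° + (180° − 138.7°) = 62.70° from the x-axis; with |SG| = 40.0, G = S + 40.0·(cos 62.70°, sin 62.70°) = (64.25, 53.53). The perpendicularity gives GF at right angles to SG; with |GF| = 9.7 on the left of SG, F = G + 9.7·(-0.8886, 0.4586) = (55.63, 57.98). So F.x = 55.63.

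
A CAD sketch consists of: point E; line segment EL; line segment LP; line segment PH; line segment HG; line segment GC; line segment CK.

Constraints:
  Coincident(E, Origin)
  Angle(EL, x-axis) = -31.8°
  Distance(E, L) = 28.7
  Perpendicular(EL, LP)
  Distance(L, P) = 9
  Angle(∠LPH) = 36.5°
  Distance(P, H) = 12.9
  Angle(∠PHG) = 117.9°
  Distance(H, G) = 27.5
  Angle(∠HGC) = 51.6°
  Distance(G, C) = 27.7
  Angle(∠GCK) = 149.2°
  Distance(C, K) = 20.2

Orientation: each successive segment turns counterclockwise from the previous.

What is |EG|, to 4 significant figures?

42.05

E is at the origin; EL runs at -31.8° with length 28.7, so L = (24.39, -15.12). EL ⟂ LP, so LP runs at 58.20°; with |LP| = 9.0, P = (29.13, -7.475). ∠LPH = 36.5° gives PH at -158.3° from the x-axis; with |PH| = 12.9, H = (17.15, -12.24). ∠PHG = 117.9° gives HG at -96.20° from the x-axis; with |HG| = 27.5, G = (14.18, -39.58). Then |EG| = |G − E| = 42.05.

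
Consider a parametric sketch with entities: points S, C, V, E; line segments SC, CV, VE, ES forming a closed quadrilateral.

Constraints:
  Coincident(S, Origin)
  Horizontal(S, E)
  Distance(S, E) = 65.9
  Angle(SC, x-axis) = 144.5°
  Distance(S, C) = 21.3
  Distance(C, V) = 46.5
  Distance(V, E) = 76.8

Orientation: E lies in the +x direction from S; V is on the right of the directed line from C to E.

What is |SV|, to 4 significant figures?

32.36

Checks: |CV| = 46.50 ✓; |VE| = 76.80 ✓.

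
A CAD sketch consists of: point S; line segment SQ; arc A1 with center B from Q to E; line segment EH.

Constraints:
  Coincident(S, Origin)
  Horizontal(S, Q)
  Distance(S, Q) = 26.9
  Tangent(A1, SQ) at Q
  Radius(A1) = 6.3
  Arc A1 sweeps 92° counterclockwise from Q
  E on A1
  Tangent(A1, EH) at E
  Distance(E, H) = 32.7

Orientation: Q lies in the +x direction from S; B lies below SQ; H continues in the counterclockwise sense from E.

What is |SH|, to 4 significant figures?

44.83

S is at the origin; SQ is horizontal with |SQ| = 26.9 and Q on the +x side, so Q = (26.90, 0.000). A1 meets SQ tangentially, so BQ is at right angles to SQ, so B = Q + (0, -6.3) = (26.90, -6.300). On A1, Q sits at bearing 90° from B; a 92° counterclockwise sweep puts E at bearing 182°, so E = B + 6.3·(cos 182°, sin 182°) = (20.60, -6.520). Tangency of A1 to EH means the radius BE is perpendicular to EH, so EH runs along (−sin 182°, cos 182°); with |EH| = 32.7, H = (21.75, -39.20). Then |SH| = |H − S| = 44.83.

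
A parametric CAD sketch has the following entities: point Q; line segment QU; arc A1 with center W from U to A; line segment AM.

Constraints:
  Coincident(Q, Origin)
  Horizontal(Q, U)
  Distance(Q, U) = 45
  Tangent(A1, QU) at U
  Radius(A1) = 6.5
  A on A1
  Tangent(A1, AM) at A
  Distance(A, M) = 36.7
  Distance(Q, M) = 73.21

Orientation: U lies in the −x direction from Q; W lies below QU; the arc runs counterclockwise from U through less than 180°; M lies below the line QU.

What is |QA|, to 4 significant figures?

51.47

Q is at the origin; QU is horizontal with |QU| = 45.0 and U on the −x side, so U = (-45.00, 0.000). A1 meets QU tangentially, so WU is at right angles to QU, so W = U + (0, -6.5) = (-45.00, -6.500). Since WA ⟂ AM (tangency), |WM| = √(6.5² + 36.7²) = 37.27 regardless of where A sits on A1. So M lies on both circle(Q, 73.21) and circle(W, 37.27); the below-QU intersection is M = (-61.31, -40.01). A is the foot of the tangent from M: A = (-51.25, -4.719).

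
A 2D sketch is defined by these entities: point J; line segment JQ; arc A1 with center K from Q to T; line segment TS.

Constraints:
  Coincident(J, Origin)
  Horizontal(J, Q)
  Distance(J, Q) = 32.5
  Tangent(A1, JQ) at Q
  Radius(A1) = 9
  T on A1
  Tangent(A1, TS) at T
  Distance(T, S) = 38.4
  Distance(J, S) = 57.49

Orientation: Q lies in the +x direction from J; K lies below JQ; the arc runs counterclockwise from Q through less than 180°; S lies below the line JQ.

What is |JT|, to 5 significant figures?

25.981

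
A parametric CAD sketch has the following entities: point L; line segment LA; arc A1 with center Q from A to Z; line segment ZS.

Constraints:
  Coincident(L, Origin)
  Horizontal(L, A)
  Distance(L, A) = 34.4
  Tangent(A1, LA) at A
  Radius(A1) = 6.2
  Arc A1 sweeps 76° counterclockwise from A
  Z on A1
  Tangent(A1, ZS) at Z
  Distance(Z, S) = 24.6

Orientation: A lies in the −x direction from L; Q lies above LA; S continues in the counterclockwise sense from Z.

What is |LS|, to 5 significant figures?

36.324

L is at the origin; LA is horizontal with |LA| = 34.4 and A on the −x side, so A = (-34.400, 0.0000). The tangent condition forces QA to be normal to LA, so Q = A + (0, 6.2) = (-34.400, 6.2000). On A1, A sits at bearing -90° from Q; a 76° counterclockwise sweep puts Z at bearing -14°, so Z = Q + 6.2·(cos -14°, sin -14°) = (-28.384, 4.7001). The tangent condition forces QZ to be normal to ZS, so ZS runs along (−sin -14°, cos -14°); with |ZS| = 24.6, S = (-22.433, 28.569). Then |LS| = |S − L| = 36.324.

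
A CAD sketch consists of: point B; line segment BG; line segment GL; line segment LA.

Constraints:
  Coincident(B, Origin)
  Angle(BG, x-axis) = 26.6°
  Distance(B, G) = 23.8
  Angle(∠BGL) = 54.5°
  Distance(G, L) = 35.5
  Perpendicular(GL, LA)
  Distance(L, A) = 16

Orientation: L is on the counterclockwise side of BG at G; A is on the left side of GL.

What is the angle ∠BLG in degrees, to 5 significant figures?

41.789°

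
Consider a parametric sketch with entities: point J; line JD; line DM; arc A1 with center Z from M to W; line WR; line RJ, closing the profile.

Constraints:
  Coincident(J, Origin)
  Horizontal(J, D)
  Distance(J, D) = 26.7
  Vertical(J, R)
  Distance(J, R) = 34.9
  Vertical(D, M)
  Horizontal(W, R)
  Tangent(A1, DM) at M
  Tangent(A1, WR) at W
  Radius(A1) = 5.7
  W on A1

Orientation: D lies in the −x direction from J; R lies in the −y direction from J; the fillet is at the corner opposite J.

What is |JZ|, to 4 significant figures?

35.97

J is at the origin; JD is horizontal with |JD| = 26.7 and D on the −x side, so D = (-26.70, 0.000). JR is vertical with |JR| = 34.9 and R on the −y side, so R = (0.000, -34.90). The virtual corner opposite J is at (-26.70, -34.90). A1 meets DM tangentially, so ZM is at right angles to DM and the tangent condition forces ZW to be normal to WR, with radius 5.7, so the center Z sits 5.7 in from both sides at Z = (-21.00, -29.20). Then |JZ| = |Z − J| = 35.97.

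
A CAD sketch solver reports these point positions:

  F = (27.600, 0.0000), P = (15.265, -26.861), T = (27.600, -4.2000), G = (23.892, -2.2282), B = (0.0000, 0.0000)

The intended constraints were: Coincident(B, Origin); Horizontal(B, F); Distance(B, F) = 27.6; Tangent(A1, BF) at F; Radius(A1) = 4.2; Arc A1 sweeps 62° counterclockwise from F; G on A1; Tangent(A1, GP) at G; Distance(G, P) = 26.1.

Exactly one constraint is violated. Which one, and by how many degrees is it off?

Tangent(A1, GP) at G — off by 8.70°.

B = (0.00, 0.00) ✓; B.y = 0.00, F.y = 0.00 ✓; |BF| = 27.60 ✓; ∠(TF, FB) = 90.00° ✓; |TF| = 4.200 ✓; bearing(T→G) − bearing(T→F) = 62.00° ✓; |TG| = 4.200 ✓; ∠(TG, GP) = 81.30° ✗; |GP| = 26.10 ✓.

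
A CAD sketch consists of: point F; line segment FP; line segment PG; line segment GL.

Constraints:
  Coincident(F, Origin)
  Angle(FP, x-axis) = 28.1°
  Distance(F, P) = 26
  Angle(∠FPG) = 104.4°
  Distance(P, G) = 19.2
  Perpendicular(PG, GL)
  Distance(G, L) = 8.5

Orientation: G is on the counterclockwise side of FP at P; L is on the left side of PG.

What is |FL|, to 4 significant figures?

30.61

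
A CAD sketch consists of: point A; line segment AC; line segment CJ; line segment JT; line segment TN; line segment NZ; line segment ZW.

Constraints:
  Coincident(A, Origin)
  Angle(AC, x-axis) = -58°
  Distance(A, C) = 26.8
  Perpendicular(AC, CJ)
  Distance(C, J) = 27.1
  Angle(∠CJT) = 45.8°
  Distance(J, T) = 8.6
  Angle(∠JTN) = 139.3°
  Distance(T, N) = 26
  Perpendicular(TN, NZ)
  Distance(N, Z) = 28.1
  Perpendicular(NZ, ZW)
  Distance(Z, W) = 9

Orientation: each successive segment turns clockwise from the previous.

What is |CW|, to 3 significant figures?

20.4

A is at the origin; AC runs at -58.0° with length 26.8, so C = (14.2, -22.7). AC ⟂ CJ, so CJ runs at -148°; with |CJ| = 27.1, J = (-8.78, -37.1). ∠CJT = 45.8° gives JT at 77.8° from the x-axis; with |JT| = 8.6, T = (-6.96, -28.7). ∠JTN = 139.3° gives TN at 37.1° from the x-axis; with |TN| = 26.0, N = (13.8, -13.0). TN ⟂ NZ, so NZ runs at -52.9°; with |NZ| = 28.1, Z = (30.7, -35.4). NZ is perpendicular to ZW, so ZW runs at -143°; with |ZW| = 9.0, W = (23.5, -40.8). Then |CW| = |W − C| = 20.4.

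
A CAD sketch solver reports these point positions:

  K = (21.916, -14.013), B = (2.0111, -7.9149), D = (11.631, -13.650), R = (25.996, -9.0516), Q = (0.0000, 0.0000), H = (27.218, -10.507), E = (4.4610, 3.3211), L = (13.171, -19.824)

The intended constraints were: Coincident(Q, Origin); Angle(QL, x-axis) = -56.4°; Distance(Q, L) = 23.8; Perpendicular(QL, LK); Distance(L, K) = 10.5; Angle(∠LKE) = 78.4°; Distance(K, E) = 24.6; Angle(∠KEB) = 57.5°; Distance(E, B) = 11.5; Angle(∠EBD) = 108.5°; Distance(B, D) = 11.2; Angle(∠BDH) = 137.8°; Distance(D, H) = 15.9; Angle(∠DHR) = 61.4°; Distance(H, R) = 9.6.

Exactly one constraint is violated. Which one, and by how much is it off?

Distance(H, R) = 9.6 — off by 7.70.

Q = (0.00, 0.00) ✓; QL at -56.40° ✓; |QL| = 23.80 ✓; ∠(QL, LK) = 90.00° ✓; |LK| = 10.50 ✓; ∠LKE = 78.40° ✓; |KE| = 24.60 ✓; ∠KEB = 57.50° ✓; |EB| = 11.50 ✓; ∠EBD = 108.5° ✓; |BD| = 11.20 ✓; ∠BDH = 137.8° ✓; |DH| = 15.90 ✓; ∠DHR = 61.38° ✓; |HR| = 1.900 ✗.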